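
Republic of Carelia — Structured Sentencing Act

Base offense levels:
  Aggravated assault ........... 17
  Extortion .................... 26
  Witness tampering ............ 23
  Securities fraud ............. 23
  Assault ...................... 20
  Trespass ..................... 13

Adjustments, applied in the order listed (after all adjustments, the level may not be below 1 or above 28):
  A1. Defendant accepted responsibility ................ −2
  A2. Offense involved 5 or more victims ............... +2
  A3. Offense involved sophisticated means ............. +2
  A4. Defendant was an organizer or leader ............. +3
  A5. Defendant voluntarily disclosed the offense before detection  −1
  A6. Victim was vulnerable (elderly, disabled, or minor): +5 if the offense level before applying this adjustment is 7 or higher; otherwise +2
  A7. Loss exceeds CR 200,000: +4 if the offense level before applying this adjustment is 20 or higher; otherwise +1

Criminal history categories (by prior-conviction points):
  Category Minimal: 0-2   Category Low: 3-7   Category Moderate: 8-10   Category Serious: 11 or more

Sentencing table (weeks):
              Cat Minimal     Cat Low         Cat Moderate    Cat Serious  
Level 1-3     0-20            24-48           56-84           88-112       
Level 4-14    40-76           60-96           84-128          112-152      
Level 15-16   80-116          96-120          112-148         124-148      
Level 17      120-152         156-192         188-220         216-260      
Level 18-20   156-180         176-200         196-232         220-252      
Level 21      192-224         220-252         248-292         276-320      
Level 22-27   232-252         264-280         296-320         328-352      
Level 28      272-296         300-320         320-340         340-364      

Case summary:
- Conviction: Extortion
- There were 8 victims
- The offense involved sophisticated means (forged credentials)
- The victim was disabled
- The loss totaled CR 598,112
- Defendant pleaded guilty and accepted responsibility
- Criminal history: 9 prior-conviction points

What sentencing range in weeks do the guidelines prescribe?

Base offense level for extortion: 26.
A1 applies: 26 − 2 = 24.
A2 applies: 24 + 2 = 26.
A3 applies: 26 + 2 = 28.
A4 does not apply.
A5 does not apply.
A6 applies (level before this adjustment is 28 ≥ 7, so +5): 28 + 5 = 33.
A7 applies (level before this adjustment is 33 ≥ 20, so +4): 33 + 4 = 37.
Level 37 exceeds the maximum of 28; capped at 28.
Final offense level: 28.
Criminal history: 9 prior points → Category Moderate (8-10).
Level 28 falls in the 28 band.
Grid: Level 28 × Category Moderate = 320-340 weeks.

320-340 weeks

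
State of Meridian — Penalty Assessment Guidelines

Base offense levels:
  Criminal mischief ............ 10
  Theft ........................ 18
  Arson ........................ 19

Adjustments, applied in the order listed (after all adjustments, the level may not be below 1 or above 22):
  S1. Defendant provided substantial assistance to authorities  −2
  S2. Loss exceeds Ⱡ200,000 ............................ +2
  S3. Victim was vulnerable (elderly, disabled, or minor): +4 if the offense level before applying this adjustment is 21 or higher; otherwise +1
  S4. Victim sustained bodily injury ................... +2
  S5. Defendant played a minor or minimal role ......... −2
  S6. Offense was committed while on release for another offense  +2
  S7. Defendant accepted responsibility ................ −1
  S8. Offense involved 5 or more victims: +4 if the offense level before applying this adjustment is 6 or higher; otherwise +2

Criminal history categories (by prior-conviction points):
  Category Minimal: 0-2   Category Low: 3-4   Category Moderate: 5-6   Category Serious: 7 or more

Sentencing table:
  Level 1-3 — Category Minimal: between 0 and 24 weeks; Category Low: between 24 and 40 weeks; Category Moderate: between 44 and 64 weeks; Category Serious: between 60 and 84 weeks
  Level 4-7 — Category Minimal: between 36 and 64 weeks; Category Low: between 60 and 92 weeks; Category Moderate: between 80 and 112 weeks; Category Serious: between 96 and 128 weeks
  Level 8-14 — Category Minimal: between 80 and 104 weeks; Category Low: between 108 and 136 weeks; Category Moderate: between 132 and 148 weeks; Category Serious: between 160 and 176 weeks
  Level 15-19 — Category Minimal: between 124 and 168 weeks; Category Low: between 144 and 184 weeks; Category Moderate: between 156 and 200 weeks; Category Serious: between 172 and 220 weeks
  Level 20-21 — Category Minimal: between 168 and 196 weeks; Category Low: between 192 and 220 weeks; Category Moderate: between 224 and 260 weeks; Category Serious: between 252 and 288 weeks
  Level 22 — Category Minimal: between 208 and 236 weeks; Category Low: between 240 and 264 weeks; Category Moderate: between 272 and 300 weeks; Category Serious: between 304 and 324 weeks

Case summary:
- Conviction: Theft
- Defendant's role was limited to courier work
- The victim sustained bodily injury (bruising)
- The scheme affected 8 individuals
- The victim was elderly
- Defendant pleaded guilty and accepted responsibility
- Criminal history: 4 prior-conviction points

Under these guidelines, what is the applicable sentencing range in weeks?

240-264 weeks

Base offense level for theft: 18.
S1 does not apply.
S2 does not apply.
S3 applies (level before this adjustment is 18 < 21, so +1): 18 + 1 = 19.
S4 applies: 19 + 2 = 21.
S5 applies: 21 − 2 = 19.
S6 does not apply.
S7 applies: 19 − 1 = 18.
S8 applies (level before this adjustment is 18 ≥ 6, so +4): 18 + 4 = 22.
Final offense level: 22.
Criminal history: 4 prior points → Category Low (3-4).
Level 22 falls in the 22 band.
Grid: Level 22 × Category Low = 240-264 weeks.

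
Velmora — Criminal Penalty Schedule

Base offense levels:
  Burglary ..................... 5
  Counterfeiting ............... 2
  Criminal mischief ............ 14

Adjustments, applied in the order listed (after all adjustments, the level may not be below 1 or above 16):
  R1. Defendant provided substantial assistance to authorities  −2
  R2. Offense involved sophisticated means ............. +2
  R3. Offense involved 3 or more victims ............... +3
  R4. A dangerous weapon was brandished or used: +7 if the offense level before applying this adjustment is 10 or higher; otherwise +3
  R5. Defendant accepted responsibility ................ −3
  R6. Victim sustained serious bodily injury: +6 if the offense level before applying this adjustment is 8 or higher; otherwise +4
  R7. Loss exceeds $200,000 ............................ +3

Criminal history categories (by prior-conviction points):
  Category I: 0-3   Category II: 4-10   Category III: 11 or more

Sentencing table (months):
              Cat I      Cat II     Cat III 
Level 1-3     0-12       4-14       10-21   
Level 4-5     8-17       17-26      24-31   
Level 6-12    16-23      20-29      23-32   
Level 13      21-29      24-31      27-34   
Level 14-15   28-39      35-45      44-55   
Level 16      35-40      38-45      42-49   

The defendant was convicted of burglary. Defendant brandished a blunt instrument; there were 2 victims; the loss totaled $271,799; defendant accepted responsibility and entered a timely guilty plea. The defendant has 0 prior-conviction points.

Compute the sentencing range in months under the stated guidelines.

16-23 months

Base offense level for burglary: 5.
R3 does not apply.
R4 applies (level before this adjustment is 5 < 10, so +3): 5 + 3 = 8.
R5 applies: 8 − 3 = 5.
R7 applies: 5 + 3 = 8.
Final offense level: 8.
Criminal history: 0 prior points → Category I (0-3).
Level 8 falls in the 6-12 band.
Grid: Level 6-12 × Category I = 16-23 months.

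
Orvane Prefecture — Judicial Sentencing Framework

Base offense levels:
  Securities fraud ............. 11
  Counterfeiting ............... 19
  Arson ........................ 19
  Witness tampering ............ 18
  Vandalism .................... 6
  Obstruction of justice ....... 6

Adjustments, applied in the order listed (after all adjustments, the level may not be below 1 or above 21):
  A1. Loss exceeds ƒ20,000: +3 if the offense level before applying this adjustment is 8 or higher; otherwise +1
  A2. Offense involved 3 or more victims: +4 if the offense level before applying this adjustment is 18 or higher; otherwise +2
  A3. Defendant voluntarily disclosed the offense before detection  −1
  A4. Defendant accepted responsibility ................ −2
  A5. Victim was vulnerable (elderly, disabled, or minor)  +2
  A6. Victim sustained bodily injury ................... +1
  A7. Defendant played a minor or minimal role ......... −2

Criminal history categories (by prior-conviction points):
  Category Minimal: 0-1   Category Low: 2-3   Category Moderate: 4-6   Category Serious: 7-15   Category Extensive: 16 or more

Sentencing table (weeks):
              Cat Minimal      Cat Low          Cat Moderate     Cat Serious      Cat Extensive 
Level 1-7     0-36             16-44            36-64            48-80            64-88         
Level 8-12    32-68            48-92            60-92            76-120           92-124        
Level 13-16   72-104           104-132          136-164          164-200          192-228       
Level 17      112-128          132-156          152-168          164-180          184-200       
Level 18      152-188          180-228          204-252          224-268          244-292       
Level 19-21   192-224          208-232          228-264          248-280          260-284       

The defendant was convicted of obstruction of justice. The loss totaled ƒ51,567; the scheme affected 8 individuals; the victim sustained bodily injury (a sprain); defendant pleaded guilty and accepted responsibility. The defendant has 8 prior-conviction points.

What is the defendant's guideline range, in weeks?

76-120 weeks

Base offense level for obstruction of justice: 6.
A1 applies (level before this adjustment is 6 < 8, so +1): 6 + 1 = 7.
A2 applies (level before this adjustment is 7 < 18, so +2): 7 + 2 = 9.
A3 does not apply.
A4 applies: 9 − 2 = 7.
A5 does not apply.
A6 applies: 7 + 1 = 8.
A7 does not apply.
Final offense level: 8.
Criminal history: 8 prior points → Category Serious (7-15).
Level 8 falls in the 8-12 band.
Grid: Level 8-12 × Category Serious = 76-120 weeks.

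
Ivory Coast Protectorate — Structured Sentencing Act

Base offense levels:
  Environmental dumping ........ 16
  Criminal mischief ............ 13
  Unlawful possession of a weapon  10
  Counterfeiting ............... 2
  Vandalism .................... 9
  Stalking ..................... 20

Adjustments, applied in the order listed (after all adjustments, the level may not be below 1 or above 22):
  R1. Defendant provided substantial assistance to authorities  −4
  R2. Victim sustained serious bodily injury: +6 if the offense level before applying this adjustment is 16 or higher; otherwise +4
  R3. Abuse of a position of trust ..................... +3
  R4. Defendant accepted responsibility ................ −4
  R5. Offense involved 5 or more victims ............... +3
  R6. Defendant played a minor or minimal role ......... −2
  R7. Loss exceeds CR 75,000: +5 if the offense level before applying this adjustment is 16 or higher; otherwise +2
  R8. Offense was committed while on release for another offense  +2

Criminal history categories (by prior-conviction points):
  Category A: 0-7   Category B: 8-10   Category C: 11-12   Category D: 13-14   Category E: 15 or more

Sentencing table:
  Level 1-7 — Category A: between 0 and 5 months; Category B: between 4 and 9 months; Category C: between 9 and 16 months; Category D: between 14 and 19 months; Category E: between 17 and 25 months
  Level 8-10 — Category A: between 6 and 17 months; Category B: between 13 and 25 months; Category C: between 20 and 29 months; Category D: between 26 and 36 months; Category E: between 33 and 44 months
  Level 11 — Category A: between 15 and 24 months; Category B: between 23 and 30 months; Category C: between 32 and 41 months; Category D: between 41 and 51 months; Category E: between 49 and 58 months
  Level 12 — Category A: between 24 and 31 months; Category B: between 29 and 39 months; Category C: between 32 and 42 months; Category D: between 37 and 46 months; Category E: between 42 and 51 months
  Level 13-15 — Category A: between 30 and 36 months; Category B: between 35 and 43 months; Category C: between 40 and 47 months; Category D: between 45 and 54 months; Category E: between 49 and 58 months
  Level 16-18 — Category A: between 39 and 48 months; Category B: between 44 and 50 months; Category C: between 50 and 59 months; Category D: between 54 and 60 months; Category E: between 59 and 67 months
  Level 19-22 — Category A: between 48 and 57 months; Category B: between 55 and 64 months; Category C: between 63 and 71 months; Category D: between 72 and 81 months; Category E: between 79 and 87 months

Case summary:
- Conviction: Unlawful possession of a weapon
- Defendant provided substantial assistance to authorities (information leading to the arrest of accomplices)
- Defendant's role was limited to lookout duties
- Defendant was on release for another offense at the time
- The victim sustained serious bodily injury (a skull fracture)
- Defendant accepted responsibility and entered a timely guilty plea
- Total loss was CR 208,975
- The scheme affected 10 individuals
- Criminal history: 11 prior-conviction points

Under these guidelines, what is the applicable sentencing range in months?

Base offense level for unlawful possession of a weapon: 10.
R1 applies: 10 − 4 = 6.
R2 applies (level before this adjustment is 6 < 16, so +4): 6 + 4 = 10.
R4 applies: 10 − 4 = 6.
R5 applies: 6 + 3 = 9.
R6 applies: 9 − 2 = 7.
R7 applies (level before this adjustment is 7 < 16, so +2): 7 + 2 = 9.
R8 applies: 9 + 2 = 11.
Final offense level: 11.
Criminal history: 11 prior points → Category C (11-12).
Level 11 falls in the 11 band.
Grid: Level 11 × Category C = 32-41 months.

32-41 months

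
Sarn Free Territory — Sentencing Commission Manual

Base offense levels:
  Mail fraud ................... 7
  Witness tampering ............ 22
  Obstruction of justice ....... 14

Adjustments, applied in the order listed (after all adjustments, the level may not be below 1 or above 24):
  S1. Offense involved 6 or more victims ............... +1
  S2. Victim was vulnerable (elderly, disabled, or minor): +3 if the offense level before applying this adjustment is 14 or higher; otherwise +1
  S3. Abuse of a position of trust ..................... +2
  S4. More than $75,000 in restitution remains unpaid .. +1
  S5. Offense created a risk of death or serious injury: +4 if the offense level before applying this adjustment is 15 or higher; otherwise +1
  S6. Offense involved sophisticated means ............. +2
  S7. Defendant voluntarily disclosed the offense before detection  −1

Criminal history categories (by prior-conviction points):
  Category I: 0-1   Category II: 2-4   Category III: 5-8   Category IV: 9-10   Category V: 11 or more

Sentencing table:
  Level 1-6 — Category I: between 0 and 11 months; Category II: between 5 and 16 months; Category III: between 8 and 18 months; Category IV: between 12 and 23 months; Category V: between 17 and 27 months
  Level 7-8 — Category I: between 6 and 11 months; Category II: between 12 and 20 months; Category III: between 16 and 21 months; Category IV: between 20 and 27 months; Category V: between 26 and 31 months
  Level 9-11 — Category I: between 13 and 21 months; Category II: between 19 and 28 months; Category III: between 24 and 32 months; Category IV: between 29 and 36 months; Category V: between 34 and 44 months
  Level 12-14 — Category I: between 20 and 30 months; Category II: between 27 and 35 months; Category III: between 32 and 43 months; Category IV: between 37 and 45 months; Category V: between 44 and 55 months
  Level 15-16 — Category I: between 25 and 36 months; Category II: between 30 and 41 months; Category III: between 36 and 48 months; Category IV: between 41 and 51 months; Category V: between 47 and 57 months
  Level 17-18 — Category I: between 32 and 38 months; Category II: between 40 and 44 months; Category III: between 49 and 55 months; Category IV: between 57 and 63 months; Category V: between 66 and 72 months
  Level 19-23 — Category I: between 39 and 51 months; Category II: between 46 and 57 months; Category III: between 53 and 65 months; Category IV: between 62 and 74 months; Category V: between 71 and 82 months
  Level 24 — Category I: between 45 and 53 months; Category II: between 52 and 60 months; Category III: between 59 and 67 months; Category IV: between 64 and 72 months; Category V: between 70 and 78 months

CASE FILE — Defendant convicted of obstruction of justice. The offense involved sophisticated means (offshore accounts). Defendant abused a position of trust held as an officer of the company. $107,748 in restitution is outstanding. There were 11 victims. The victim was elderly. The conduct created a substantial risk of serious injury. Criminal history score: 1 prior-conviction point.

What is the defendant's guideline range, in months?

45-53 months

Base offense level for obstruction of justice: 14.
S1 applies: 14 + 1 = 15.
S2 applies (level before this adjustment is 15 ≥ 14, so +3): 15 + 3 = 18.
S3 applies: 18 + 2 = 20.
S4 applies: 20 + 1 = 21.
S5 applies (level before this adjustment is 21 ≥ 15, so +4): 21 + 4 = 25.
S6 applies: 25 + 2 = 27.
Level 27 exceeds the maximum of 24; capped at 24.
Final offense level: 24.
Criminal history: 1 prior point → Category I (0-1).
Level 24 falls in the 24 band.
Grid: Level 24 × Category I = 45-53 months.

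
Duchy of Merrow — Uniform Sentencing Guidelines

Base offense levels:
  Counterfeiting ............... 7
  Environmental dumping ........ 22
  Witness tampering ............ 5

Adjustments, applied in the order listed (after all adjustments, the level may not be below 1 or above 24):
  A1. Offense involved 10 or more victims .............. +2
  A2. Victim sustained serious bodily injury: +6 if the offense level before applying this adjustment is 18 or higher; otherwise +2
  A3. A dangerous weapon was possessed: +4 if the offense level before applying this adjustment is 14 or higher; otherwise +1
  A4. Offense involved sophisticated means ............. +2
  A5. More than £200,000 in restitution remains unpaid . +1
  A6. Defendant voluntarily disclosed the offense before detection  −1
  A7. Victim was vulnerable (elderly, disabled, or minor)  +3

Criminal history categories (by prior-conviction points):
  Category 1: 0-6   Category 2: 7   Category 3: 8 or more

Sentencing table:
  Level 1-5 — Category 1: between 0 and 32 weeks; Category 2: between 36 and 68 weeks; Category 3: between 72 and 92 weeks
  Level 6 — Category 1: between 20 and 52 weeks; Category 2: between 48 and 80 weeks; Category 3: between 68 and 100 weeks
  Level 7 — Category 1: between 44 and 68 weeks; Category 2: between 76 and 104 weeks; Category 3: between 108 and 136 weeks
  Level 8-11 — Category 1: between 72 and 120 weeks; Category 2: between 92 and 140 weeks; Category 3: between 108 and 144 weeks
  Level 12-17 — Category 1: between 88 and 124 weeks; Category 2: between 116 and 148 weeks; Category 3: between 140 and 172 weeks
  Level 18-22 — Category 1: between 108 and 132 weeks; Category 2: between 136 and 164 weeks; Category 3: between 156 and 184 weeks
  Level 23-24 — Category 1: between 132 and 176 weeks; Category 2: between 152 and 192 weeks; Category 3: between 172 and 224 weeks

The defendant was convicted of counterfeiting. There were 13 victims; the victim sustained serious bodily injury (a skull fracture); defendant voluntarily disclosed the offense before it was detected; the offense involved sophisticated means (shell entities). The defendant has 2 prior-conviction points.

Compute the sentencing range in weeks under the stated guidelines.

88-124 weeks

Base offense level for counterfeiting: 7.
A1 applies: 7 + 2 = 9.
A2 applies (level before this adjustment is 9 < 18, so +2): 9 + 2 = 11.
A3 does not apply.
A4 applies: 11 + 2 = 13.
A6 applies: 13 − 1 = 12.
Final offense level: 12.
Criminal history: 2 prior points → Category 1 (0-6).
Level 12 falls in the 12-17 band.
Grid: Level 12-17 × Category 1 = 88-124 weeks.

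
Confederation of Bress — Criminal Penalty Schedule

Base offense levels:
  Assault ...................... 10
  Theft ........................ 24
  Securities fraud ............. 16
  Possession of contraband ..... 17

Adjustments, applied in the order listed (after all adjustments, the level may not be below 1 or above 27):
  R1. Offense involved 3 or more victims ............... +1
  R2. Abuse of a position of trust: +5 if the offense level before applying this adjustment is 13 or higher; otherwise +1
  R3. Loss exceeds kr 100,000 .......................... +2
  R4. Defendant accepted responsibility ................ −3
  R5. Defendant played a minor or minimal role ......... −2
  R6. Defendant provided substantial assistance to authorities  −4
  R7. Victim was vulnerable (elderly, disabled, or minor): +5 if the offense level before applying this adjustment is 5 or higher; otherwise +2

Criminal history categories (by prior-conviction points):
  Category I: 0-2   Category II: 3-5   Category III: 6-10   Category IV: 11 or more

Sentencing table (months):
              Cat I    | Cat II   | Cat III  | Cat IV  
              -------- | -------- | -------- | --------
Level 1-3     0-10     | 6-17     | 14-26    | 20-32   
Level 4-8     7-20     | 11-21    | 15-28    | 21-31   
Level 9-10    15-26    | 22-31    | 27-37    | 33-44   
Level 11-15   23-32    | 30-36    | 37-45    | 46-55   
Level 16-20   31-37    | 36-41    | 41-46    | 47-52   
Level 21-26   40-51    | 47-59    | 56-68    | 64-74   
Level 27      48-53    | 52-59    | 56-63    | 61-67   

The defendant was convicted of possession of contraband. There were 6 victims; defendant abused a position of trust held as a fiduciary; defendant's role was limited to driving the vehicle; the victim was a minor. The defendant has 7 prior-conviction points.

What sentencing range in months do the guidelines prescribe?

Base offense level for possession of contraband: 17.
R1 applies: 17 + 1 = 18.
R2 applies (level before this adjustment is 18 ≥ 13, so +5): 18 + 5 = 23.
R5 applies: 23 − 2 = 21.
R6 does not apply.
R7 applies (level before this adjustment is 21 ≥ 5, so +5): 21 + 5 = 26.
Final offense level: 26.
Criminal history: 7 prior points → Category III (6-10).
Level 26 falls in the 21-26 band.
Grid: Level 21-26 × Category III = 56-68 months.

56-68 months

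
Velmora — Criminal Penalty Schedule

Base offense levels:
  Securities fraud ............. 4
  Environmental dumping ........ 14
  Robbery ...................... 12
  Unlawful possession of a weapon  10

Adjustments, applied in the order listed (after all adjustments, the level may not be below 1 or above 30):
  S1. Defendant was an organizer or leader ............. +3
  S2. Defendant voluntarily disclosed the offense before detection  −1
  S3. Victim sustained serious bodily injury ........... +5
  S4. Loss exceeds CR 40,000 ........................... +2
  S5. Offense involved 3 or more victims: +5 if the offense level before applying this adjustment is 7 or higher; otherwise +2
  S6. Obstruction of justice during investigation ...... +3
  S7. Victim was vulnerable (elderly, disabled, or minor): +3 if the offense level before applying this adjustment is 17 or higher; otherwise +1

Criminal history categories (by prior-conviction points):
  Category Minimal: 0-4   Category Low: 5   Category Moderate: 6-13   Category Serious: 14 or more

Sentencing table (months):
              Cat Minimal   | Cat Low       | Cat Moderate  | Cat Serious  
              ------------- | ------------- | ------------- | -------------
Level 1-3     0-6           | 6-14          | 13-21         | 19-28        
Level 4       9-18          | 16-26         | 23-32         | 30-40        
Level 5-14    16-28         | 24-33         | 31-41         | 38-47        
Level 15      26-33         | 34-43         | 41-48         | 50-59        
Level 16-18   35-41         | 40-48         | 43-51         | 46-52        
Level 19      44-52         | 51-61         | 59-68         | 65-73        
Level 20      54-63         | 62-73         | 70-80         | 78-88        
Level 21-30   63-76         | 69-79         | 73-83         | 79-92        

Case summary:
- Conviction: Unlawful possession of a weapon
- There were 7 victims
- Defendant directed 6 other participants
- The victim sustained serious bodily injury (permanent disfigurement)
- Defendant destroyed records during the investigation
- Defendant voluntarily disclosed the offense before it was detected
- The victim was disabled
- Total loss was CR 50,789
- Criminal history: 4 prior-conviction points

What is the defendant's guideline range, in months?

Base offense level for unlawful possession of a weapon: 10.
S1 applies: 10 + 3 = 13.
S2 applies: 13 − 1 = 12.
S3 applies: 12 + 5 = 17.
S4 applies: 17 + 2 = 19.
S5 applies (level before this adjustment is 19 ≥ 7, so +5): 19 + 5 = 24.
S6 applies: 24 + 3 = 27.
S7 applies (level before this adjustment is 27 ≥ 17, so +3): 27 + 3 = 30.
Final offense level: 30.
Criminal history: 4 prior points → Category Minimal (0-4).
Level 30 falls in the 21-30 band.
Grid: Level 21-30 × Category Minimal = 63-76 months.

63-76 months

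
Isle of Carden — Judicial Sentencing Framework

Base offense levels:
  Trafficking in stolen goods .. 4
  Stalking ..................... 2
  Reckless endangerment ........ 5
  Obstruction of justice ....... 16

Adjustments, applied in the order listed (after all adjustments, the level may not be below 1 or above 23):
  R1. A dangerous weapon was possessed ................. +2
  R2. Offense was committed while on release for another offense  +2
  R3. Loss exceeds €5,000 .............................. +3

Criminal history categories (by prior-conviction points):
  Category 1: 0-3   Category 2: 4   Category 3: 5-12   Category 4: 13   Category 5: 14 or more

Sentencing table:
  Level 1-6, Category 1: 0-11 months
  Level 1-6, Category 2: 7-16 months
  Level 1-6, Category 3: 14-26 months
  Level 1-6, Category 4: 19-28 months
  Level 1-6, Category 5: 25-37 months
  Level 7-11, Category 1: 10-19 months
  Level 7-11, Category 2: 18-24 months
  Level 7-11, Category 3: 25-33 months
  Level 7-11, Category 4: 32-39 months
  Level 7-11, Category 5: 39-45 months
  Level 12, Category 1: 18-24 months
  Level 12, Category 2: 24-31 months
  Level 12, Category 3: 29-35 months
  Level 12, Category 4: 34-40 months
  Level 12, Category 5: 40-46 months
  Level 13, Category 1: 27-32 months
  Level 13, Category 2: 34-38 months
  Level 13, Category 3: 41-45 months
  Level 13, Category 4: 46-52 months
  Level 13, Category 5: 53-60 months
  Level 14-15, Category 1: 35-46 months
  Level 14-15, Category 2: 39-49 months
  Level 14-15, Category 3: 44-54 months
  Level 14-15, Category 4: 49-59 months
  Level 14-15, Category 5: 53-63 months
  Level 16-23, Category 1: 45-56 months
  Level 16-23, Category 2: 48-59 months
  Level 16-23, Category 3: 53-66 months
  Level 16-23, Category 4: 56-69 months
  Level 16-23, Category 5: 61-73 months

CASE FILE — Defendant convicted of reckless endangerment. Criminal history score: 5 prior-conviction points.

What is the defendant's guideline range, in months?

Base offense level for reckless endangerment: 5.
Final offense level: 5.
Criminal history: 5 prior points → Category 3 (5-12).
Level 5 falls in the 1-6 band.
Grid: Level 1-6 × Category 3 = 14-26 months.

14-26 months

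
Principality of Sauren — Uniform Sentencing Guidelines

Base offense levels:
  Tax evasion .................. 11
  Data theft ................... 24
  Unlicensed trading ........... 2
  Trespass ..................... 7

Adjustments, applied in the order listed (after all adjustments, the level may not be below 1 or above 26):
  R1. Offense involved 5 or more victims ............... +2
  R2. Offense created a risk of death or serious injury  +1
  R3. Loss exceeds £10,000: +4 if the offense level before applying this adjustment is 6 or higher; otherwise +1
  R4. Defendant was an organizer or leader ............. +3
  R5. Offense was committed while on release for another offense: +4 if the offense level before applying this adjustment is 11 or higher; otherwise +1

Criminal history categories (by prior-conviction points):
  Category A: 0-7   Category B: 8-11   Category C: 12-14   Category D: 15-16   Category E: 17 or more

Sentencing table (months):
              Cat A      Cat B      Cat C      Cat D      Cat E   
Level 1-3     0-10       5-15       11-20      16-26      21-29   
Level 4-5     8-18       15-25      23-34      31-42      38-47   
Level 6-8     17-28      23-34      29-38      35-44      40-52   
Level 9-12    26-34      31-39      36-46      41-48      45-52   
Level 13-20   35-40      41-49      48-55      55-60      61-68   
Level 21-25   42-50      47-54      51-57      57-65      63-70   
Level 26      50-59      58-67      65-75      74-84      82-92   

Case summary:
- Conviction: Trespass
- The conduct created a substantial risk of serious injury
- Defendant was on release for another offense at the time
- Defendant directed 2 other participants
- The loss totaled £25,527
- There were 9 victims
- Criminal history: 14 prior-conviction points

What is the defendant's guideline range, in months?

Base offense level for trespass: 7.
R1 applies: 7 + 2 = 9.
R2 applies: 9 + 1 = 10.
R3 applies (level before this adjustment is 10 ≥ 6, so +4): 10 + 4 = 14.
R4 applies: 14 + 3 = 17.
R5 applies (level before this adjustment is 17 ≥ 11, so +4): 17 + 4 = 21.
Final offense level: 21.
Criminal history: 14 prior points → Category C (12-14).
Level 21 falls in the 21-25 band.
Grid: Level 21-25 × Category C = 51-57 months.

51-57 months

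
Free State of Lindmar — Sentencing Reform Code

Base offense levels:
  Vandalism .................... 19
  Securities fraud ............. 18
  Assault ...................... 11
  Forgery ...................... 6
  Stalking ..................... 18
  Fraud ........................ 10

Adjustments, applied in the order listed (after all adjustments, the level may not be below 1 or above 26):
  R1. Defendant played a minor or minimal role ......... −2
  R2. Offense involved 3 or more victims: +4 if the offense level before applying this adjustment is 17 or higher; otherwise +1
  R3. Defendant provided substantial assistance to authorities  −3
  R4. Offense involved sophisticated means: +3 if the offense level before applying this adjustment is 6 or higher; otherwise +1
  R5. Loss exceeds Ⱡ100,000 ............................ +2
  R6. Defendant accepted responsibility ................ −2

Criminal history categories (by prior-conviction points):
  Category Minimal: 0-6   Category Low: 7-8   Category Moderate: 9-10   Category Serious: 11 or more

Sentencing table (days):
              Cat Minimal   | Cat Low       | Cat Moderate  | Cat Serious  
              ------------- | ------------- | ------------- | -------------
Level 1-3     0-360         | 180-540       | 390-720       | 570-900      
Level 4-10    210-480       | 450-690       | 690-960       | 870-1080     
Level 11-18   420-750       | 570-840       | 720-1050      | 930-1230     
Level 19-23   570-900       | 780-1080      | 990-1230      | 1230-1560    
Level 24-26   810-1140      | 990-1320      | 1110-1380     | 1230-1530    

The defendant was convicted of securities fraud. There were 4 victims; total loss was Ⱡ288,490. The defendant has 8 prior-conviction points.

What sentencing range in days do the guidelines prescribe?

Base offense level for securities fraud: 18.
R1 does not apply.
R2 applies (level before this adjustment is 18 ≥ 17, so +4): 18 + 4 = 22.
R5 applies: 22 + 2 = 24.
R6 does not apply.
Final offense level: 24.
Criminal history: 8 prior points → Category Low (7-8).
Level 24 falls in the 24-26 band.
Grid: Level 24-26 × Category Low = 990-1320 days.

990-1320 days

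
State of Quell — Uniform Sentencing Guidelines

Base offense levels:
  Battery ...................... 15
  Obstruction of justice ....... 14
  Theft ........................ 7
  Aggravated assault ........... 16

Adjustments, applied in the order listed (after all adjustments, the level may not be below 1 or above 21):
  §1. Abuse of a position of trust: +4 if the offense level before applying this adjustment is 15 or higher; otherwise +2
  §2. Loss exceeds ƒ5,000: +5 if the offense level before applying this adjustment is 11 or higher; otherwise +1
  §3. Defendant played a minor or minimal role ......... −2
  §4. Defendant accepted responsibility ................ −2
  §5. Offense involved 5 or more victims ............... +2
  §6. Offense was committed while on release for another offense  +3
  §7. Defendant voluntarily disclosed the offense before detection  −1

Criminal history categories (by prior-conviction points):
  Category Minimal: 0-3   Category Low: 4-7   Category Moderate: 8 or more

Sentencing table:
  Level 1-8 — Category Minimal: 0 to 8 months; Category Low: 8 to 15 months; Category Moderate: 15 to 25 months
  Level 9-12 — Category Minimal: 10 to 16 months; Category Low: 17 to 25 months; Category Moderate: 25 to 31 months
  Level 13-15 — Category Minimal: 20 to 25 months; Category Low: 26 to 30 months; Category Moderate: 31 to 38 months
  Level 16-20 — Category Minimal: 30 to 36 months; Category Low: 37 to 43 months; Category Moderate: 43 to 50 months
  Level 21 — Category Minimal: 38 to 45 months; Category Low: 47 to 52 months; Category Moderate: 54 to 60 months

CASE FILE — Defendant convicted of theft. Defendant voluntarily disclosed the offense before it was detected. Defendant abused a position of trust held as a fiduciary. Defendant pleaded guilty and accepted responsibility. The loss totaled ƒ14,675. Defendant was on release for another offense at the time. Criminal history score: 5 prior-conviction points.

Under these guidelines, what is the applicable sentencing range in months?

Base offense level for theft: 7.
§1 applies (level before this adjustment is 7 < 15, so +2): 7 + 2 = 9.
§2 applies (level before this adjustment is 9 < 11, so +1): 9 + 1 = 10.
§4 applies: 10 − 2 = 8.
§5 does not apply.
§6 applies: 8 + 3 = 11.
§7 applies: 11 − 1 = 10.
Final offense level: 10.
Criminal history: 5 prior points → Category Low (4-7).
Level 10 falls in the 9-12 band.
Grid: Level 9-12 × Category Low = 17-25 months.

17-25 months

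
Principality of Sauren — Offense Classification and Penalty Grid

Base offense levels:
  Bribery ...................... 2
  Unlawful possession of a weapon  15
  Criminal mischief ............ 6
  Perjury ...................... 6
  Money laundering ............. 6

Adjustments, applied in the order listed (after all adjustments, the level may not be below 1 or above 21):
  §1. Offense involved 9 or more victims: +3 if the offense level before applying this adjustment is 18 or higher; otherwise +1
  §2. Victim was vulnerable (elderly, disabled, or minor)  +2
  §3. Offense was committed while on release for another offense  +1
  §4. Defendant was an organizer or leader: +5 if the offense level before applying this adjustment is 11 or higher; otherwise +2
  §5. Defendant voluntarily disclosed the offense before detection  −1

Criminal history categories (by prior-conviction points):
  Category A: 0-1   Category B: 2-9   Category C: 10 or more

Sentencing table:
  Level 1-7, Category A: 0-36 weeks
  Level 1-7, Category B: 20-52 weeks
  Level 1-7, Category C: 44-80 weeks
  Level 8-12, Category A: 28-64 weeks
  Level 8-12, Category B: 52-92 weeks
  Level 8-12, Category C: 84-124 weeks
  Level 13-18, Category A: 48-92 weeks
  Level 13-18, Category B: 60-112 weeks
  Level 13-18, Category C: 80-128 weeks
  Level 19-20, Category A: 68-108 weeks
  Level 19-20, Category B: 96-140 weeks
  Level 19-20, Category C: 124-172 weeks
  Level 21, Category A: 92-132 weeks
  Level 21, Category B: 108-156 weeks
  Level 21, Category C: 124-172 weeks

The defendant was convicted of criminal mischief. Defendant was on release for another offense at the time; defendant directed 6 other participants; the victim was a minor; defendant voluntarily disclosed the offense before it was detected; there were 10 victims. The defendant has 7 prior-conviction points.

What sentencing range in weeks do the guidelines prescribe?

52-92 weeks

Base offense level for criminal mischief: 6.
§1 applies (level before this adjustment is 6 < 18, so +1): 6 + 1 = 7.
§2 applies: 7 + 2 = 9.
§3 applies: 9 + 1 = 10.
§4 applies (level before this adjustment is 10 < 11, so +2): 10 + 2 = 12.
§5 applies: 12 − 1 = 11.
Final offense level: 11.
Criminal history: 7 prior points → Category B (2-9).
Level 11 falls in the 8-12 band.
Grid: Level 8-12 × Category B = 52-92 weeks.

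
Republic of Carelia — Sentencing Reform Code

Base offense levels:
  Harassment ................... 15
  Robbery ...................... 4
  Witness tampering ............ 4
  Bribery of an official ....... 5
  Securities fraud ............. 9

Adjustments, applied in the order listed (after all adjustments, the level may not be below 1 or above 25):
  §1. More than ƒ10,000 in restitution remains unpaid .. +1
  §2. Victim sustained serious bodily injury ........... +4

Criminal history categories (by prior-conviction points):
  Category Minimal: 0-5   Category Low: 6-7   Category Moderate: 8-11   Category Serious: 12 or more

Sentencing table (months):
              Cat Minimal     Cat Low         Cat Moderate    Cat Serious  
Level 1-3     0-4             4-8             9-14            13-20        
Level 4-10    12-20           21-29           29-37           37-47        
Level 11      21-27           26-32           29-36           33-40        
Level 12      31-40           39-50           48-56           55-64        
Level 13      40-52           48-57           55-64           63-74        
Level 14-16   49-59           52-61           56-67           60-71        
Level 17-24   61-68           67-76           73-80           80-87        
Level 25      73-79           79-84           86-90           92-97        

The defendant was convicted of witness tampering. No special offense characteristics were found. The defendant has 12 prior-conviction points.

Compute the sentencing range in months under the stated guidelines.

37-47 months

Base offense level for witness tampering: 4.
Final offense level: 4.
Criminal history: 12 prior points → Category Serious (12+).
Level 4 falls in the 4-10 band.
Grid: Level 4-10 × Category Serious = 37-47 months.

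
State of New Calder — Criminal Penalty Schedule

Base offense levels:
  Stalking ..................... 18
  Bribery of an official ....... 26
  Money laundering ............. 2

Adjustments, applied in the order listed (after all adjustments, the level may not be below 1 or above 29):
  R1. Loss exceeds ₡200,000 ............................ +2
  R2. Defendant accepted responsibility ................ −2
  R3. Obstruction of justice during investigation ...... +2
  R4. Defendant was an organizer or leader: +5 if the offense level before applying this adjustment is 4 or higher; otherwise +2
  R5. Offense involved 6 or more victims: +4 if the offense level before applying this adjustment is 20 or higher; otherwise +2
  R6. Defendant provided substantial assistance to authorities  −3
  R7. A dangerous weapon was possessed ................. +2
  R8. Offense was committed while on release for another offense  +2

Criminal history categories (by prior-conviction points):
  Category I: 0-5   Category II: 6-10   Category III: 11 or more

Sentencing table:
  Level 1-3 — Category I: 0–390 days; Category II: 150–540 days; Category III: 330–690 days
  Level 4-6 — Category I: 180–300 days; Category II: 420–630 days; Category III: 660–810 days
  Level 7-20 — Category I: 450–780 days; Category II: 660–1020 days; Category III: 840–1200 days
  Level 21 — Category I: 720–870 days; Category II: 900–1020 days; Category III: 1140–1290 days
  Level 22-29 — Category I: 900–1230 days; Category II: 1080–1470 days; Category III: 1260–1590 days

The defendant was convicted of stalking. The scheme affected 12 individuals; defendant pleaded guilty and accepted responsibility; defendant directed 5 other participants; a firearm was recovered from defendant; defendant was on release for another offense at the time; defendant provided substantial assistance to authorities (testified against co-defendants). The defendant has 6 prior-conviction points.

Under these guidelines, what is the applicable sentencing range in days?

1080-1470 days

Base offense level for stalking: 18.
R1 does not apply.
R2 applies: 18 − 2 = 16.
R4 applies (level before this adjustment is 16 ≥ 4, so +5): 16 + 5 = 21.
R5 applies (level before this adjustment is 21 ≥ 20, so +4): 21 + 4 = 25.
R6 applies: 25 − 3 = 22.
R7 applies: 22 + 2 = 24.
R8 applies: 24 + 2 = 26.
Final offense level: 26.
Criminal history: 6 prior points → Category II (6-10).
Level 26 falls in the 22-29 band.
Grid: Level 22-29 × Category II = 1080-1470 days.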